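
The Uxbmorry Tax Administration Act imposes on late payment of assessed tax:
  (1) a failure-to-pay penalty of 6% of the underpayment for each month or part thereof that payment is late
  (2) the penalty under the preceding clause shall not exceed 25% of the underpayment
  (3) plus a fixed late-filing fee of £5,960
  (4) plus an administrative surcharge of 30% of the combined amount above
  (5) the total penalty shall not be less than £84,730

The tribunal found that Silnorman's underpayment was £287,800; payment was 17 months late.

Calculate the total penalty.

Penalty: £101,283

Accrued rate: 6% × 17 = 102%, capped at 25% → 25%
Failure-to-pay penalty: 25% of £287,800 = £71,950
Penalty before surcharge: £71,950 + £5,960 = £77,910
Administrative surcharge: 30% of £77,910 = £23,373
Total penalty: £77,910 + £23,373 = £101,283
Minimum £84,730: £101,283 meets the minimum, no increase.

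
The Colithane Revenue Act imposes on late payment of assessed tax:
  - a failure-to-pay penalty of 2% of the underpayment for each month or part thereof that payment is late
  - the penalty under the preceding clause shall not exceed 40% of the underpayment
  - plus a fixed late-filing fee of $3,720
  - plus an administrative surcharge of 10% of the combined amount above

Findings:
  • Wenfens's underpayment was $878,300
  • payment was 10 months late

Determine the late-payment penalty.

Accrued rate: 2% × 10 = 20%, capped at 40% → 20%
Failure-to-pay penalty: 20% of $878,300 = $175,660
Penalty before surcharge: $175,660 + $3,720 = $179,380
Administrative surcharge: 10% of $179,380 = $17,938
Total penalty: $179,380 + $17,938 = $197,318

Penalty: $197,318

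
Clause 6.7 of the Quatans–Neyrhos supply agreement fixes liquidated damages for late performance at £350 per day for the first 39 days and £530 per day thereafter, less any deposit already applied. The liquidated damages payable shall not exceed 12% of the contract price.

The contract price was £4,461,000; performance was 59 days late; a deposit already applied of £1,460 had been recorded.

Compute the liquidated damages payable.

First 39 days: 39 × £350 = £13,650
Remaining days: (59 − 39) × £530 = £10,600
Accrued per-day damages: £13,650 + £10,600 = £24,250
Less deposit already applied: £24,250 − £1,460 = £22,790
Cap: 12% of £4,461,000 = £535,320
Cap at £535,320: £22,790 is within the cap, no reduction.

£22,790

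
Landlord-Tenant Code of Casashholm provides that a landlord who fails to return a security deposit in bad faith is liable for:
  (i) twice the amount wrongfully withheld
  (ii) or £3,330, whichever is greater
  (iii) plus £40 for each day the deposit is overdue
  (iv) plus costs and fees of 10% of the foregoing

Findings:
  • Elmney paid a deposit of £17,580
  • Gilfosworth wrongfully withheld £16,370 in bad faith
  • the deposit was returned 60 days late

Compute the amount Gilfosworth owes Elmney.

£38,654

Doubled: 2 × £16,370 = £32,740
Minimum £3,330: £32,740 meets the minimum, no increase.
Late-return penalty: 60 × £40 = £2,400
Damages plus late penalty: £32,740 + £2,400 = £35,140
Costs and fees: 10% of £35,140 = £3,514
Total recovery: £35,140 + £3,514 = £38,654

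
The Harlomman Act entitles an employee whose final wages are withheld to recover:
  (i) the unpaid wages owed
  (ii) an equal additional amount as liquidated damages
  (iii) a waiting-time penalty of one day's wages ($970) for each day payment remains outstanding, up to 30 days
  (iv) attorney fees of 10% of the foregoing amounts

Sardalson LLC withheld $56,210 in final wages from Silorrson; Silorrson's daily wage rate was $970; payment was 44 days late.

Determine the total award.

Liquidated damages (equal amount): $56,210
Penalty days: min(44, 30) = 30
Waiting-time penalty: 30 × $970 = $29,100
Subtotal: $56,210 + $56,210 + $29,100 = $141,520
Attorney fees: 10% of $141,520 = $14,152
Total award: $141,520 + $14,152 = $155,672

$155,672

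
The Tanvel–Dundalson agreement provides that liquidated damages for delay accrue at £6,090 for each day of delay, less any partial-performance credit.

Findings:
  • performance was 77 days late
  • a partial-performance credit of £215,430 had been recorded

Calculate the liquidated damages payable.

Liquidated damages: £253,500

Per-day damages: 77 × £6,090 = £468,930
Less partial-performance credit: £468,930 − £215,430 = £253,500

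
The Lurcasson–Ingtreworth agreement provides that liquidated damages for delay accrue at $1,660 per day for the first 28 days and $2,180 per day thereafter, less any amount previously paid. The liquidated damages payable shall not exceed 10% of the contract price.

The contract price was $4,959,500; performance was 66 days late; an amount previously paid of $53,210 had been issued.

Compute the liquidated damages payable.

$76,110

First 28 days: 28 × $1,660 = $46,480
Remaining days: (66 − 28) × $2,180 = $82,840
Accrued per-day damages: $46,480 + $82,840 = $129,320
Less amount previously paid: $129,320 − $53,210 = $76,110
Cap: 10% of $4,959,500 = $495,950
Cap at $495,950: $76,110 is within the cap, no reduction.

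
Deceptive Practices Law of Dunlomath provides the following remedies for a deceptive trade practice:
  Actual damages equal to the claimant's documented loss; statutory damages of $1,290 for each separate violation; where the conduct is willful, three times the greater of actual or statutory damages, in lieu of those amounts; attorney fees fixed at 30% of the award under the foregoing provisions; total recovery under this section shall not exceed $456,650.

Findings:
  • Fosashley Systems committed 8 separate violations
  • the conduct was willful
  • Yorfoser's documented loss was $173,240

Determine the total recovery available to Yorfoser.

$456,650

Statutory damages: 8 × $1,290 = $10,320
Greater of actual damages ($173,240) or statutory damages ($10,320): $173,240
Trebled: 3 × $173,240 = $519,720
Attorney fees: 30% of $519,720 = $155,916
Total before cap: $519,720 + $155,916 = $675,636
Cap at $456,650: $675,636 exceeds the cap → $456,650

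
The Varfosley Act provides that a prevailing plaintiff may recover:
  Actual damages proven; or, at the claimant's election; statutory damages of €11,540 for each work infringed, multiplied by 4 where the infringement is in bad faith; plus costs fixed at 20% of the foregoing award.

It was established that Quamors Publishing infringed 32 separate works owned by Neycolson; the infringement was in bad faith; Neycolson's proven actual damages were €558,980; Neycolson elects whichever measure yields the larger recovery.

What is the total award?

Statutory damages: 32 × €11,540 = €369,280
Multiplied by 4: 4 × €369,280 = €1,477,120
Greater of actual damages (€558,980) or enhanced statutory damages (€1,477,120): €1,477,120
Costs: 20% of €1,477,120 = €295,424
Award plus costs: €1,477,120 + €295,424 = €1,772,544

Award: €1,772,544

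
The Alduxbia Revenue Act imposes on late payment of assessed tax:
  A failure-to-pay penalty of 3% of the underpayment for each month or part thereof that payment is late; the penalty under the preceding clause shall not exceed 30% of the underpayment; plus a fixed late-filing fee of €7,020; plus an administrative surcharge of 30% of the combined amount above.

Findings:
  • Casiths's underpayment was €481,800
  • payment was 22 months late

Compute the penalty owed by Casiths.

Accrued rate: 3% × 22 = 66%, capped at 30% → 30%
Failure-to-pay penalty: 30% of €481,800 = €144,540
Penalty before surcharge: €144,540 + €7,020 = €151,560
Administrative surcharge: 30% of €151,560 = €45,468
Total penalty: €151,560 + €45,468 = €197,028

€197,028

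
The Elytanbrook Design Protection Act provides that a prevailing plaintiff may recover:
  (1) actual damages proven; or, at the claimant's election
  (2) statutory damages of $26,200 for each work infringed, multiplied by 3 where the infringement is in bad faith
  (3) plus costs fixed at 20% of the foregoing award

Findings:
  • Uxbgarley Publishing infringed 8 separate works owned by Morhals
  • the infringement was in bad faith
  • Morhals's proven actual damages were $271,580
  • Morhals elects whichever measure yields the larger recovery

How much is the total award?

Award: $754,560

Statutory damages: 8 × $26,200 = $209,600
Trebled: 3 × $209,600 = $628,800
Greater of actual damages ($271,580) or enhanced statutory damages ($628,800): $628,800
Costs: 20% of $628,800 = $125,760
Award plus costs: $628,800 + $125,760 = $754,560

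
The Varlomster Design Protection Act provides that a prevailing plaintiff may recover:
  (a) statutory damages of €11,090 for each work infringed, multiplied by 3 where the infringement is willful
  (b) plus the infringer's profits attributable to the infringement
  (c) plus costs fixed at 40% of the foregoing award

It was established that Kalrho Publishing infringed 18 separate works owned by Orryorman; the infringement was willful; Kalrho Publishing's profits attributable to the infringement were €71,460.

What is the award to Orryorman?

Statutory damages: 18 × €11,090 = €199,620
Trebled: 3 × €199,620 = €598,860
Combined award: €598,860 + €71,460 = €670,320
Costs: 40% of €670,320 = €268,128
Award plus costs: €670,320 + €268,128 = €938,448

€938,448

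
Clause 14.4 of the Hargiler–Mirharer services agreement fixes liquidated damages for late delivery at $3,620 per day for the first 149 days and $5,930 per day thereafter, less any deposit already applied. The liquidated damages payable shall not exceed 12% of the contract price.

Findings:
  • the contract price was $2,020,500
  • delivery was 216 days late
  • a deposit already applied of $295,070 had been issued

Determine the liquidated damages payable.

$242,460

First 149 days: 149 × $3,620 = $539,380
Remaining days: (216 − 149) × $5,930 = $397,310
Accrued per-day damages: $539,380 + $397,310 = $936,690
Less deposit already applied: $936,690 − $295,070 = $641,620
Cap: 12% of $2,020,500 = $242,460
Cap at $242,460: $641,620 exceeds the cap → $242,460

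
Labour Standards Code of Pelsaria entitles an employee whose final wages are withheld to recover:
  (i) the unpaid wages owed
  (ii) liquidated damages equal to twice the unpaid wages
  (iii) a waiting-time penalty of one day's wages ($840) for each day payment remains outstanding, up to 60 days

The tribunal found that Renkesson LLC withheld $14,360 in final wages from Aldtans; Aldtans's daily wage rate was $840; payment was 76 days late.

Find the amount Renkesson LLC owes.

Doubled: 2 × $14,360 = $28,720
Penalty days: min(76, 60) = 60
Waiting-time penalty: 60 × $840 = $50,400
Total award: $14,360 + $28,720 + $50,400 = $93,480

$93,480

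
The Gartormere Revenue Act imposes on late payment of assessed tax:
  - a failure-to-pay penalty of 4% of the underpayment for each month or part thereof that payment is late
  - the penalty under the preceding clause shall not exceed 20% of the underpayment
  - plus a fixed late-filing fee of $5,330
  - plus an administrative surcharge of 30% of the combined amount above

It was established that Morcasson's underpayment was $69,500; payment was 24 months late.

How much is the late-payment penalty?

Accrued rate: 4% × 24 = 96%, capped at 20% → 20%
Failure-to-pay penalty: 20% of $69,500 = $13,900
Penalty before surcharge: $13,900 + $5,330 = $19,230
Administrative surcharge: 30% of $19,230 = $5,769
Total penalty: $19,230 + $5,769 = $24,999

$24,999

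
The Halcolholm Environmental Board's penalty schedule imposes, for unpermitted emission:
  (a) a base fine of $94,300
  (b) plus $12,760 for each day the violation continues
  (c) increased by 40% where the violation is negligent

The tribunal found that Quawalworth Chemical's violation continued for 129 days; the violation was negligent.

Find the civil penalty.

Per-day component: 129 × $12,760 = $1,646,040
Base plus per-day: $94,300 + $1,646,040 = $1,740,340
Enhancement: 40% of $1,740,340 = $696,136
Enhanced fine: $1,740,340 + $696,136 = $2,436,476

$2,436,476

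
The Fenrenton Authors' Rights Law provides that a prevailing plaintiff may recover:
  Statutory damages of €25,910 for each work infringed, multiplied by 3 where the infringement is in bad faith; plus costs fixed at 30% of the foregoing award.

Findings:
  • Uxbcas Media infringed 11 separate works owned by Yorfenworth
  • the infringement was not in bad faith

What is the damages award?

Statutory damages: 11 × €25,910 = €285,010
Infringement not in bad faith: no ×3 enhancement.
Costs: 30% of €285,010 = €85,503
Award plus costs: €285,010 + €85,503 = €370,513

€370,513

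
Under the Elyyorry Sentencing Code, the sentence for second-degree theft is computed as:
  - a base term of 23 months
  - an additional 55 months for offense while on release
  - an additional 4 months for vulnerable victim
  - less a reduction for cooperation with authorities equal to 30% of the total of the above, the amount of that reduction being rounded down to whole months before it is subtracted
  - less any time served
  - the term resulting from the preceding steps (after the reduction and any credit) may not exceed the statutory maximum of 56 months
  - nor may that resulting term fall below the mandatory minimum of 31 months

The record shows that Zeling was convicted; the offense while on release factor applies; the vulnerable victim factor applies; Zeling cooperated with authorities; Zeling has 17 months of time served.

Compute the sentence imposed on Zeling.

41 months

Offense while on release enhancement: +55 months
Vulnerable victim enhancement: +4 months
Adjusted term: 23 months + 55 months + 4 months = 82 months
Cooperation with authorities reduction: 30% of 82 months = 24 months (rounded down)
After reduction: 82 − 24 = 58 months
Less time served: 58 months − 17 months = 41 months
Cap at 56 months: 41 months is within the cap, no reduction.
Minimum 31 months: 41 months meets the minimum, no increase.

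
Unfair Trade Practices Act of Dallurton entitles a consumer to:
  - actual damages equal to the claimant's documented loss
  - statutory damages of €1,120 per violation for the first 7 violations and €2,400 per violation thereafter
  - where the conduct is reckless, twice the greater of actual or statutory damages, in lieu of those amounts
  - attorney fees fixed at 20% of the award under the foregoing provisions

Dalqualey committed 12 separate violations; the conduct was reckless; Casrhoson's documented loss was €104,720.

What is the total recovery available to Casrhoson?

Total recovery: €251,328

First 7 violations: 7 × €1,120 = €7,840
Remaining violations: (12 − 7) × €2,400 = €12,000
Statutory damages: €7,840 + €12,000 = €19,840
Greater of actual damages (€104,720) or statutory damages (€19,840): €104,720
Doubled: 2 × €104,720 = €209,440
Attorney fees: 20% of €209,440 = €41,888
Total recovery: €209,440 + €41,888 = €251,328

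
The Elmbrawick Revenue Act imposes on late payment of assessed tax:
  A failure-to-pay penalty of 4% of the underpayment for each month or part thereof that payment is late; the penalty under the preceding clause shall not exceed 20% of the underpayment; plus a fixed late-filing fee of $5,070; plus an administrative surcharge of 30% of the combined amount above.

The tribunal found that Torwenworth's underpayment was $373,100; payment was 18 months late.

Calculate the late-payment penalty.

Accrued rate: 4% × 18 = 72%, capped at 20% → 20%
Failure-to-pay penalty: 20% of $373,100 = $74,620
Penalty before surcharge: $74,620 + $5,070 = $79,690
Administrative surcharge: 30% of $79,690 = $23,907
Total penalty: $79,690 + $23,907 = $103,597

$103,597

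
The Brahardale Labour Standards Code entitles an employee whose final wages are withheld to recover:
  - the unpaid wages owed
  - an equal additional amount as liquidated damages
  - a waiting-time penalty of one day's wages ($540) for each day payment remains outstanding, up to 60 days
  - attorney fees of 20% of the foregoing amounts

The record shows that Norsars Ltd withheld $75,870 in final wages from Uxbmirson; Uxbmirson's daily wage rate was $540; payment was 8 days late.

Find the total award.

Liquidated damages (equal amount): $75,870
Penalty days: min(8, 60) = 8
Waiting-time penalty: 8 × $540 = $4,320
Subtotal: $75,870 + $75,870 + $4,320 = $156,060
Attorney fees: 20% of $156,060 = $31,212
Total award: $156,060 + $31,212 = $187,272

Total award: $187,272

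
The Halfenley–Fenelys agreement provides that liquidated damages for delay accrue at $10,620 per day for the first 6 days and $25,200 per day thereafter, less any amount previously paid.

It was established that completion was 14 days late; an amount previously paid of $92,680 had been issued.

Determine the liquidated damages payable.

$172,640

First 6 days: 6 × $10,620 = $63,720
Remaining days: (14 − 6) × $25,200 = $201,600
Accrued per-day damages: $63,720 + $201,600 = $265,320
Less amount previously paid: $265,320 − $92,680 = $172,640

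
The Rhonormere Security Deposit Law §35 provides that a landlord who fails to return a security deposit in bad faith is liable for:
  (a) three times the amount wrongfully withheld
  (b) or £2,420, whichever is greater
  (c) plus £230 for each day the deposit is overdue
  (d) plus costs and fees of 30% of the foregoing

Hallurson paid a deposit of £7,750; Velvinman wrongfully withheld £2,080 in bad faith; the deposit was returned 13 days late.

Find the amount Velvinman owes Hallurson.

Recovery: £11,999

Trebled: 3 × £2,080 = £6,240
Minimum £2,420: £6,240 meets the minimum, no increase.
Late-return penalty: 13 × £230 = £2,990
Damages plus late penalty: £6,240 + £2,990 = £9,230
Costs and fees: 30% of £9,230 = £2,769
Total recovery: £9,230 + £2,769 = £11,999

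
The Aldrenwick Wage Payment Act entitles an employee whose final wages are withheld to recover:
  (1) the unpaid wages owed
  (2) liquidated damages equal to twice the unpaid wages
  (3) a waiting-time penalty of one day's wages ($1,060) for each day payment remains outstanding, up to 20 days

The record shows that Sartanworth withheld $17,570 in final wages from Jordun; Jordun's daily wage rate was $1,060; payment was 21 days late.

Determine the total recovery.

Doubled: 2 × $17,570 = $35,140
Penalty days: min(21, 20) = 20
Waiting-time penalty: 20 × $1,060 = $21,200
Total award: $17,570 + $35,140 + $21,200 = $73,910

$73,910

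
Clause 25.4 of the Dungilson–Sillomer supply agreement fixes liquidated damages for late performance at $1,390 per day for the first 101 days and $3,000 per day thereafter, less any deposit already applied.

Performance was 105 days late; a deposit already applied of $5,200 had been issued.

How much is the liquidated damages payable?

$147,190

First 101 days: 101 × $1,390 = $140,390
Remaining days: (105 − 101) × $3,000 = $12,000
Accrued per-day damages: $140,390 + $12,000 = $152,390
Less deposit already applied: $152,390 − $5,200 = $147,190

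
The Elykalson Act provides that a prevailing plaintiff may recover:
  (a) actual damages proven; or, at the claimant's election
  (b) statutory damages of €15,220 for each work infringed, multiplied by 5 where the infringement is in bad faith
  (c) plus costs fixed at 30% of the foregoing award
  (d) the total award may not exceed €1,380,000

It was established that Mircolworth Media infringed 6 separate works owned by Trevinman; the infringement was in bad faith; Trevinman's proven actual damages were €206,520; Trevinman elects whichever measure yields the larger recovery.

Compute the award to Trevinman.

€593,580

Statutory damages: 6 × €15,220 = €91,320
Multiplied by 5: 5 × €91,320 = €456,600
Greater of actual damages (€206,520) or enhanced statutory damages (€456,600): €456,600
Costs: 30% of €456,600 = €136,980
Award plus costs: €456,600 + €136,980 = €593,580
Cap at €1,380,000: €593,580 is within the cap, no reduction.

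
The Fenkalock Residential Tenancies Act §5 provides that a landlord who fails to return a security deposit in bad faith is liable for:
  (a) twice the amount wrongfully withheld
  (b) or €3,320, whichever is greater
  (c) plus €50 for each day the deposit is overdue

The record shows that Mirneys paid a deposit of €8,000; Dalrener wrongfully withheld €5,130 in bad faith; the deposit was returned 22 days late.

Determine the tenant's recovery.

€11,360

Doubled: 2 × €5,130 = €10,260
Minimum €3,320: €10,260 meets the minimum, no increase.
Late-return penalty: 22 × €50 = €1,100
Damages plus late penalty: €10,260 + €1,100 = €11,360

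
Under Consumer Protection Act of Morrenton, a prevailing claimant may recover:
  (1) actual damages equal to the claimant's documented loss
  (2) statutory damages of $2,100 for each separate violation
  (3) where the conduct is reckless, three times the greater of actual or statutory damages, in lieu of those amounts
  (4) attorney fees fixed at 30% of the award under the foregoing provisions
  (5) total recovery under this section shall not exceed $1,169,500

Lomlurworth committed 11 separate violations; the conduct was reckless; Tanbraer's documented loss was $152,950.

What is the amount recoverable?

$596,505

Statutory damages: 11 × $2,100 = $23,100
Greater of actual damages ($152,950) or statutory damages ($23,100): $152,950
Trebled: 3 × $152,950 = $458,850
Attorney fees: 30% of $458,850 = $137,655
Total before cap: $458,850 + $137,655 = $596,505
Cap at $1,169,500: $596,505 is within the cap, no reduction.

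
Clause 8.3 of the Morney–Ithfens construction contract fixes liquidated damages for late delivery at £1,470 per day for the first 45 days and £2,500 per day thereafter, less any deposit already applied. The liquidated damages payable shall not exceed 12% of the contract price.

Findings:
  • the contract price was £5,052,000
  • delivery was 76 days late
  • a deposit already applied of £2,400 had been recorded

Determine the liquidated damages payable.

First 45 days: 45 × £1,470 = £66,150
Remaining days: (76 − 45) × £2,500 = £77,500
Accrued per-day damages: £66,150 + £77,500 = £143,650
Less deposit already applied: £143,650 − £2,400 = £141,250
Cap: 12% of £5,052,000 = £606,240
Cap at £606,240: £141,250 is within the cap, no reduction.

£141,250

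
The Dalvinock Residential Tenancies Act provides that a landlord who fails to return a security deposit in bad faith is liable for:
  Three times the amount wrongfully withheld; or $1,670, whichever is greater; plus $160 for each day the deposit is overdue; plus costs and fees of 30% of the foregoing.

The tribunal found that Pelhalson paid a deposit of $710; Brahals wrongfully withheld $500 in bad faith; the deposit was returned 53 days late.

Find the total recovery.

$13,195

Trebled: 3 × $500 = $1,500
Minimum $1,670: $1,500 is below the minimum → $1,670
Late-return penalty: 53 × $160 = $8,480
Damages plus late penalty: $1,670 + $8,480 = $10,150
Costs and fees: 30% of $10,150 = $3,045
Total recovery: $10,150 + $3,045 = $13,195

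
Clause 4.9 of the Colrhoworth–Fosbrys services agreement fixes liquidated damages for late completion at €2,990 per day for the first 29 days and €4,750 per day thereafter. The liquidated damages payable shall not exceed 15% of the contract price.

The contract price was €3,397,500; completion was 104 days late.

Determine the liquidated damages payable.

First 29 days: 29 × €2,990 = €86,710
Remaining days: (104 − 29) × €4,750 = €356,250
Accrued per-day damages: €86,710 + €356,250 = €442,960
Cap: 15% of €3,397,500 = €509,625
Cap at €509,625: €442,960 is within the cap, no reduction.

€442,960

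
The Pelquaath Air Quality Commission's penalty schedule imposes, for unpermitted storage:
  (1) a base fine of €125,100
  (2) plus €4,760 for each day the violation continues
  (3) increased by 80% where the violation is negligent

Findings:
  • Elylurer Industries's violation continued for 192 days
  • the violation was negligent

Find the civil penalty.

Per-day component: 192 × €4,760 = €913,920
Base plus per-day: €125,100 + €913,920 = €1,039,020
Enhancement: 80% of €1,039,020 = €831,216
Enhanced fine: €1,039,020 + €831,216 = €1,870,236

€1,870,236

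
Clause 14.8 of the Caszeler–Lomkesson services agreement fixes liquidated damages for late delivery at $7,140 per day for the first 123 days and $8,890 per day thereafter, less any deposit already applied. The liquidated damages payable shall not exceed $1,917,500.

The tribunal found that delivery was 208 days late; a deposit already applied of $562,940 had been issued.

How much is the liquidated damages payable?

Liquidated damages: $1,070,930

First 123 days: 123 × $7,140 = $878,220
Remaining days: (208 − 123) × $8,890 = $755,650
Accrued per-day damages: $878,220 + $755,650 = $1,633,870
Less deposit already applied: $1,633,870 − $562,940 = $1,070,930
Cap at $1,917,500: $1,070,930 is within the cap, no reduction.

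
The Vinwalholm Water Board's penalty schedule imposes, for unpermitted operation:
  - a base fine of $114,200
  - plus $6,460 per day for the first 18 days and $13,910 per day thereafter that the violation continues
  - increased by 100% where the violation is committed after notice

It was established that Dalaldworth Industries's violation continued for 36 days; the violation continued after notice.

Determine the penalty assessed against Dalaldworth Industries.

First 18 days: 18 × $6,460 = $116,280
Remaining days: (36 − 18) × $13,910 = $250,380
Per-day component: $116,280 + $250,380 = $366,660
Base plus per-day: $114,200 + $366,660 = $480,860
Enhancement: 100% of $480,860 = $480,860
Enhanced fine: $480,860 + $480,860 = $961,720

$961,720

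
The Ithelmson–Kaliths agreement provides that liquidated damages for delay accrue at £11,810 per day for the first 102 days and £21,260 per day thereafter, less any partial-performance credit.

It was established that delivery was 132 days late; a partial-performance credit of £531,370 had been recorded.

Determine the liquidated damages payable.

£1,311,050

First 102 days: 102 × £11,810 = £1,204,620
Remaining days: (132 − 102) × £21,260 = £637,800
Accrued per-day damages: £1,204,620 + £637,800 = £1,842,420
Less partial-performance credit: £1,842,420 − £531,370 = £1,311,050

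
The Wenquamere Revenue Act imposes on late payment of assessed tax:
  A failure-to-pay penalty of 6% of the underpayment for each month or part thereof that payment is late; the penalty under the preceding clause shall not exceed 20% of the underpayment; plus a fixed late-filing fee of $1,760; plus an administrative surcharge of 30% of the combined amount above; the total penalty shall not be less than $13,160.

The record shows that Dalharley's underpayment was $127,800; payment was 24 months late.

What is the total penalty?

$35,516

Accrued rate: 6% × 24 = 144%, capped at 20% → 20%
Failure-to-pay penalty: 20% of $127,800 = $25,560
Penalty before surcharge: $25,560 + $1,760 = $27,320
Administrative surcharge: 30% of $27,320 = $8,196
Total penalty: $27,320 + $8,196 = $35,516
Minimum $13,160: $35,516 meets the minimum, no increase.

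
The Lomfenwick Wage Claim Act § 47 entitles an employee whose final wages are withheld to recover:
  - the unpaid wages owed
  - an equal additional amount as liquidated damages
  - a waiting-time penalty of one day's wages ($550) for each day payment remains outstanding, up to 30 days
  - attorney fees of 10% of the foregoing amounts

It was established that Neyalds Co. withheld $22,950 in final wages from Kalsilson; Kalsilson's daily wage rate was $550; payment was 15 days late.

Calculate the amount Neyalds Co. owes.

Total award: $59,565

Liquidated damages (equal amount): $22,950
Penalty days: min(15, 30) = 15
Waiting-time penalty: 15 × $550 = $8,250
Subtotal: $22,950 + $22,950 + $8,250 = $54,150
Attorney fees: 10% of $54,150 = $5,415
Total award: $54,150 + $5,415 = $59,565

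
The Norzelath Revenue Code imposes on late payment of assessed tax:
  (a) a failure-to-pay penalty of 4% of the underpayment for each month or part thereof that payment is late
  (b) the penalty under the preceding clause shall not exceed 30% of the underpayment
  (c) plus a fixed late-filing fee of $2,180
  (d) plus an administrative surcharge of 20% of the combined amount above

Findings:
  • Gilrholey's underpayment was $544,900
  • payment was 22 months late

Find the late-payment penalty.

Accrued rate: 4% × 22 = 88%, capped at 30% → 30%
Failure-to-pay penalty: 30% of $544,900 = $163,470
Penalty before surcharge: $163,470 + $2,180 = $165,650
Administrative surcharge: 20% of $165,650 = $33,130
Total penalty: $165,650 + $33,130 = $198,780

$198,780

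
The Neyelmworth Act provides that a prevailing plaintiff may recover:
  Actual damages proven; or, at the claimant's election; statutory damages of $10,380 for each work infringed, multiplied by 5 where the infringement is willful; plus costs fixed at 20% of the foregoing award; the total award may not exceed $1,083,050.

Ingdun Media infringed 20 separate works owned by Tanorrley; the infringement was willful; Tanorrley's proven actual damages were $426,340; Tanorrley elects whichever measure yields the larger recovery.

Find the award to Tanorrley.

$1,083,050

Statutory damages: 20 × $10,380 = $207,600
Multiplied by 5: 5 × $207,600 = $1,038,000
Greater of actual damages ($426,340) or enhanced statutory damages ($1,038,000): $1,038,000
Costs: 20% of $1,038,000 = $207,600
Award plus costs: $1,038,000 + $207,600 = $1,245,600
Cap at $1,083,050: $1,245,600 exceeds the cap → $1,083,050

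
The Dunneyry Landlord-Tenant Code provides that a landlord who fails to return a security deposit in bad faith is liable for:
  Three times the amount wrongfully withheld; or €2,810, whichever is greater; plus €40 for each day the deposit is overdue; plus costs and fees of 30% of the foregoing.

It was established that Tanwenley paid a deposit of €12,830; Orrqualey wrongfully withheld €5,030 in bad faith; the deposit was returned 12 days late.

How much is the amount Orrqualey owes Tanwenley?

€20,241

Trebled: 3 × €5,030 = €15,090
Minimum €2,810: €15,090 meets the minimum, no increase.
Late-return penalty: 12 × €40 = €480
Damages plus late penalty: €15,090 + €480 = €15,570
Costs and fees: 30% of €15,570 = €4,671
Total recovery: €15,570 + €4,671 = €20,241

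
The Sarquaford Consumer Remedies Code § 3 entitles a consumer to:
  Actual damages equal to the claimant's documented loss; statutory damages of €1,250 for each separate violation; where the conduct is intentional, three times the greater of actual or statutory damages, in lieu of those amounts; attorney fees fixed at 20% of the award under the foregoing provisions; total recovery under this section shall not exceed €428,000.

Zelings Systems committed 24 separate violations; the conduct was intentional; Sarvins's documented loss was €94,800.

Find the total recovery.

Statutory damages: 24 × €1,250 = €30,000
Greater of actual damages (€94,800) or statutory damages (€30,000): €94,800
Trebled: 3 × €94,800 = €284,400
Attorney fees: 20% of €284,400 = €56,880
Total before cap: €284,400 + €56,880 = €341,280
Cap at €428,000: €341,280 is within the cap, no reduction.

€341,280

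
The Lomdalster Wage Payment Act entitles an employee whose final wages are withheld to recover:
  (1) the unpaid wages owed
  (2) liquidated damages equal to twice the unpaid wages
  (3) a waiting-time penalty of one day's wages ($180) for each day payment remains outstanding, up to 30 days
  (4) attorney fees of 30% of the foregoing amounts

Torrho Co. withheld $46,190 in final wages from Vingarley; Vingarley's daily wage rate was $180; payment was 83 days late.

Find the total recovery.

$187,161

Doubled: 2 × $46,190 = $92,380
Penalty days: min(83, 30) = 30
Waiting-time penalty: 30 × $180 = $5,400
Subtotal: $46,190 + $92,380 + $5,400 = $143,970
Attorney fees: 30% of $143,970 = $43,191
Total award: $143,970 + $43,191 = $187,161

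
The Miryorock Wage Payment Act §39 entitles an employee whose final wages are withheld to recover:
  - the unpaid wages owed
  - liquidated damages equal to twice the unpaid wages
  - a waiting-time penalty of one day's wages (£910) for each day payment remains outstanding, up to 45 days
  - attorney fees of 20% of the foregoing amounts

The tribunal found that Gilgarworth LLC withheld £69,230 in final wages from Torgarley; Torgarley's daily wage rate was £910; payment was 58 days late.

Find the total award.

£298,368

Doubled: 2 × £69,230 = £138,460
Penalty days: min(58, 45) = 45
Waiting-time penalty: 45 × £910 = £40,950
Subtotal: £69,230 + £138,460 + £40,950 = £248,640
Attorney fees: 20% of £248,640 = £49,728
Total award: £248,640 + £49,728 = £298,368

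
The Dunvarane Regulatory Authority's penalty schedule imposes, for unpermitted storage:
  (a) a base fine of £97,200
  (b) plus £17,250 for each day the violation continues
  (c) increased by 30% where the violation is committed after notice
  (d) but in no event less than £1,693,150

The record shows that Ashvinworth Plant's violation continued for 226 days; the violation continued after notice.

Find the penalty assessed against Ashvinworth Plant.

Per-day component: 226 × £17,250 = £3,898,500
Base plus per-day: £97,200 + £3,898,500 = £3,995,700
Enhancement: 30% of £3,995,700 = £1,198,710
Enhanced fine: £3,995,700 + £1,198,710 = £5,194,410
Minimum £1,693,150: £5,194,410 meets the minimum, no increase.

£5,194,410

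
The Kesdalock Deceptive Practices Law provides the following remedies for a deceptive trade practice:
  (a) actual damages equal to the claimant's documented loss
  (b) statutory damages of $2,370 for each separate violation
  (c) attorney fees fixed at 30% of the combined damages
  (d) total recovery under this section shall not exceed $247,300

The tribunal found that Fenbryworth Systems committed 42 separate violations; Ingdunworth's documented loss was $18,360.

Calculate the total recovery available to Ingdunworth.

$153,270

Statutory damages: 42 × $2,370 = $99,540
Combined damages: $18,360 + $99,540 = $117,900
Attorney fees: 30% of $117,900 = $35,370
Total before cap: $117,900 + $35,370 = $153,270
Cap at $247,300: $153,270 is within the cap, no reduction.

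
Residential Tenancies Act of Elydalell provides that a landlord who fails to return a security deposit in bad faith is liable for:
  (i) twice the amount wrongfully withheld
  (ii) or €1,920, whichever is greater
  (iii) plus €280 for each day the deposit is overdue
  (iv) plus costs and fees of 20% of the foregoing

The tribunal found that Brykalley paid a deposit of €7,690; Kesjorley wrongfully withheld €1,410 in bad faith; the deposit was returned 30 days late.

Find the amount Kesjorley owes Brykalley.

€13,464

Doubled: 2 × €1,410 = €2,820
Minimum €1,920: €2,820 meets the minimum, no increase.
Late-return penalty: 30 × €280 = €8,400
Damages plus late penalty: €2,820 + €8,400 = €11,220
Costs and fees: 20% of €11,220 = €2,244
Total recovery: €11,220 + €2,244 = €13,464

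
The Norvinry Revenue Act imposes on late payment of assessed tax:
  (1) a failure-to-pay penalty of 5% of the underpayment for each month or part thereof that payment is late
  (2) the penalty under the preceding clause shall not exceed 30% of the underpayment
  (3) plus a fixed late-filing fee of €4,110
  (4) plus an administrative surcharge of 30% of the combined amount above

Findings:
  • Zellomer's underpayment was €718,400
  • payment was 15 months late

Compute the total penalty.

Accrued rate: 5% × 15 = 75%, capped at 30% → 30%
Failure-to-pay penalty: 30% of €718,400 = €215,520
Penalty before surcharge: €215,520 + €4,110 = €219,630
Administrative surcharge: 30% of €219,630 = €65,889
Total penalty: €219,630 + €65,889 = €285,519

€285,519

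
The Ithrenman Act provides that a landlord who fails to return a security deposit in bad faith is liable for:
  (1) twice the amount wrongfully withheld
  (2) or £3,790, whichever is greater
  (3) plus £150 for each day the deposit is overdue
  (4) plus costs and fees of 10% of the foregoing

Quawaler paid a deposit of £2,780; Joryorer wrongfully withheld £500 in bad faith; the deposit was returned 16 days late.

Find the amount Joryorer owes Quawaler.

Doubled: 2 × £500 = £1,000
Minimum £3,790: £1,000 is below the minimum → £3,790
Late-return penalty: 16 × £150 = £2,400
Damages plus late penalty: £3,790 + £2,400 = £6,190
Costs and fees: 10% of £6,190 = £619
Total recovery: £6,190 + £619 = £6,809

£6,809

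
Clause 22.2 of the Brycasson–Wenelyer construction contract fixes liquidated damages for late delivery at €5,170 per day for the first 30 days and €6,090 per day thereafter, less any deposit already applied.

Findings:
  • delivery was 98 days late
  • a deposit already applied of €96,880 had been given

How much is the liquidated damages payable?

First 30 days: 30 × €5,170 = €155,100
Remaining days: (98 − 30) × €6,090 = €414,120
Accrued per-day damages: €155,100 + €414,120 = €569,220
Less deposit already applied: €569,220 − €96,880 = €472,340

€472,340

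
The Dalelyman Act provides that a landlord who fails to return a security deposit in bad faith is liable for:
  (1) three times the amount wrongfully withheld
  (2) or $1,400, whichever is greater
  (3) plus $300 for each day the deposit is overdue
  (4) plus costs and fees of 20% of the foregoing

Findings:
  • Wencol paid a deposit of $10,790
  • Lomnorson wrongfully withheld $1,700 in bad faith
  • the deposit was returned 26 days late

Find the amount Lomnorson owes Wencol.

Trebled: 3 × $1,700 = $5,100
Minimum $1,400: $5,100 meets the minimum, no increase.
Late-return penalty: 26 × $300 = $7,800
Damages plus late penalty: $5,100 + $7,800 = $12,900
Costs and fees: 20% of $12,900 = $2,580
Total recovery: $12,900 + $2,580 = $15,480

$15,480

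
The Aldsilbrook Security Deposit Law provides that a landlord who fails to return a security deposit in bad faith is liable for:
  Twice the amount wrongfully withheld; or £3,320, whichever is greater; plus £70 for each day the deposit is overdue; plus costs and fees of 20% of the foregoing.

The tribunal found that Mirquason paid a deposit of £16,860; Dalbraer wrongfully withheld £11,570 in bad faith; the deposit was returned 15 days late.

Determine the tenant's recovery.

Doubled: 2 × £11,570 = £23,140
Minimum £3,320: £23,140 meets the minimum, no increase.
Late-return penalty: 15 × £70 = £1,050
Damages plus late penalty: £23,140 + £1,050 = £24,190
Costs and fees: 20% of £24,190 = £4,838
Total recovery: £24,190 + £4,838 = £29,028

£29,028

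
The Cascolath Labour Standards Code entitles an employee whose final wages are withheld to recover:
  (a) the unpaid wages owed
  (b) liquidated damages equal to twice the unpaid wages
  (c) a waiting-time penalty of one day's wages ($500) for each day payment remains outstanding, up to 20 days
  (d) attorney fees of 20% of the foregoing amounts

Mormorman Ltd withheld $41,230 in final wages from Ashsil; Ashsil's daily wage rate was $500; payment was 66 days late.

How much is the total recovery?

Doubled: 2 × $41,230 = $82,460
Penalty days: min(66, 20) = 20
Waiting-time penalty: 20 × $500 = $10,000
Subtotal: $41,230 + $82,460 + $10,000 = $133,690
Attorney fees: 20% of $133,690 = $26,738
Total award: $133,690 + $26,738 = $160,428

$160,428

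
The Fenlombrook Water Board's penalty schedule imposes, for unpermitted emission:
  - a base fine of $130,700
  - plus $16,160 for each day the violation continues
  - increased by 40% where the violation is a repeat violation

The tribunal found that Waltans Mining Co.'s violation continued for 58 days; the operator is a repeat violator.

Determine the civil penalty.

Per-day component: 58 × $16,160 = $937,280
Base plus per-day: $130,700 + $937,280 = $1,067,980
Enhancement: 40% of $1,067,980 = $427,192
Enhanced fine: $1,067,980 + $427,192 = $1,495,172

$1,495,172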